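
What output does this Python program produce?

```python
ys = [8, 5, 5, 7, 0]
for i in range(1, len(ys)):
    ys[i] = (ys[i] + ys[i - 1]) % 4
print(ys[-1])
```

1

i=1: ys[1] = (5+8)%4 = 1 → [8, 1, 5, 7, 0]
i=2: ys[2] = (5+1)%4 = 2 → [8, 1, 2, 7, 0]
i=3: ys[3] = (7+2)%4 = 1 → [8, 1, 2, 1, 0]
i=4: ys[4] = (0+1)%4 = 1 → [8, 1, 2, 1, 1]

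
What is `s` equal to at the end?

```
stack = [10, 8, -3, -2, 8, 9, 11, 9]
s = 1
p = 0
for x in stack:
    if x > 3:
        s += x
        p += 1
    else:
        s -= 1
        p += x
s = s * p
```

x=10: >3, s = 1+10 = 11; p=1
x=8: >3, s = 11+8 = 19; p=2
x=-3: not >3, s = 19-1 = 18; p=-1
x=-2: not >3, s = 18-1 = 17; p=-3
x=8: >3, s = 17+8 = 25; p=-2
x=9: >3, s = 25+9 = 34; p=-1
x=11: >3, s = 34+11 = 45; p=0
x=9: >3, s = 45+9 = 54; p=1
s*p = 54*1 = 54

54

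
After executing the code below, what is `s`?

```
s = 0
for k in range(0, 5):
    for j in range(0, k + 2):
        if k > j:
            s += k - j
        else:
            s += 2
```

k=0,j=0: not 0>0, s = 0+2 = 2
k=0,j=1: not 0>1, s = 2+2 = 4
k=1,j=0: 1>0, s = 4+1 = 5
k=1,j=1: not 1>1, s = 5+2 = 7
k=1,j=2: not 1>2, s = 7+2 = 9
k=2,j=0: 2>0, s = 9+2 = 11
k=2,j=1: 2>1, s = 11+1 = 12
k=2,j=2: not 2>2, s = 12+2 = 14
k=2,j=3: not 2>3, s = 14+2 = 16
k=3,j=0: 3>0, s = 16+3 = 19
k=3,j=1: 3>1, s = 19+2 = 21
k=3,j=2: 3>2, s = 21+1 = 22
k=3,j=3: not 3>3, s = 22+2 = 24
k=3,j=4: not 3>4, s = 24+2 = 26
k=4,j=0: 4>0, s = 26+4 = 30
k=4,j=1: 4>1, s = 30+3 = 33
k=4,j=2: 4>2, s = 33+2 = 35
k=4,j=3: 4>3, s = 35+1 = 36
k=4,j=4: not 4>4, s = 36+2 = 38
k=4,j=5: not 4>5, s = 38+2 = 40

40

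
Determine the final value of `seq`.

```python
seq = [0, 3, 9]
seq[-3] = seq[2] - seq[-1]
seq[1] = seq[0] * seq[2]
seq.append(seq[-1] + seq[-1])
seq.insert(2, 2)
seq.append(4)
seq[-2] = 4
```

[0, 0, 2, 9, 4, 4]

seq[-3] = seq[2]-seq[-1] = 9-9 = 0 → [0, 3, 9]
seq[1] = seq[0]*seq[2] = 0*9 = 0 → [0, 0, 9]
append seq[-1]+seq[-1] = 9+9 = 18 → [0, 0, 9, 18]
insert 2 at 2 → [0, 0, 2, 9, 18]
append 4 → [0, 0, 2, 9, 18, 4]
seq[-2] = 4 → [0, 0, 2, 9, 4, 4]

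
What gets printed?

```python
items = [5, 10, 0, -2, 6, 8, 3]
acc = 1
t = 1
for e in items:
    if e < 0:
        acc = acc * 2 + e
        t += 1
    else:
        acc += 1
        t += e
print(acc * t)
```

e=5: not <0, acc = 1+1 = 2; t=6
e=10: not <0, acc = 2+1 = 3; t=16
e=0: not <0, acc = 3+1 = 4; t=16
e=-2: <0, acc = 4*2+(-2) = 6; t=17
e=6: not <0, acc = 6+1 = 7; t=23
e=8: not <0, acc = 7+1 = 8; t=31
e=3: not <0, acc = 8+1 = 9; t=34
acc*t = 9*34 = 306

306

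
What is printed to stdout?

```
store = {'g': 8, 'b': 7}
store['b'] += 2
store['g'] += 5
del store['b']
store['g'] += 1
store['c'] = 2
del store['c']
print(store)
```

{'g': 14}

store['b'] = 7+2 = 9 → {'g': 8, 'b': 9}
store['g'] = 8+5 = 13 → {'g': 13, 'b': 9}
del 'b' → {'g': 13}
store['g'] = 13+1 = 14 → {'g': 14}
store['c'] = 2 → {'g': 14, 'c': 2}
del 'c' → {'g': 14}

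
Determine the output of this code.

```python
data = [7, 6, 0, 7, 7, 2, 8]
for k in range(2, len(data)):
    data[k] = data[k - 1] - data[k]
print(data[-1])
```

k=2: data[2] = 6-0 = 6 → [7, 6, 6, 7, 7, 2, 8]
k=3: data[3] = 6-7 = -1 → [7, 6, 6, -1, 7, 2, 8]
k=4: data[4] = (-1)-7 = -8 → [7, 6, 6, -1, -8, 2, 8]
k=5: data[5] = (-8)-2 = -10 → [7, 6, 6, -1, -8, -10, 8]
k=6: data[6] = (-10)-8 = -18 → [7, 6, 6, -1, -8, -10, -18]

-18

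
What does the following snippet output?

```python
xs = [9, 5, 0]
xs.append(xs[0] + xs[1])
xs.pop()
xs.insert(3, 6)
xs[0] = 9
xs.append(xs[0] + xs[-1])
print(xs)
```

[9, 5, 0, 6, 15]

append xs[0]+xs[1] = 9+5 = 14 → [9, 5, 0, 14]
pop() removes 14 → [9, 5, 0]
insert 6 at 3 → [9, 5, 0, 6]
xs[0] = 9 → [9, 5, 0, 6]
append xs[0]+xs[-1] = 9+6 = 15 → [9, 5, 0, 6, 15]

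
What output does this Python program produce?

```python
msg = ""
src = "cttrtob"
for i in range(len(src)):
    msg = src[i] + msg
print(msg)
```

i=0: prepend 'c' → 'c'
i=1: prepend 't' → 'tc'
i=2: prepend 't' → 'ttc'
i=3: prepend 'r' → 'rttc'
i=4: prepend 't' → 'trttc'
i=5: prepend 'o' → 'otrttc'
i=6: prepend 'b' → 'botrttc'

botrttc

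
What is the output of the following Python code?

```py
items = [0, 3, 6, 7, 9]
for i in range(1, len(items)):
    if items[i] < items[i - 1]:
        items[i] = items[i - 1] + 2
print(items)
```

i=1: 3>=0, unchanged → [0, 3, 6, 7, 9]
i=2: 6>=3, unchanged → [0, 3, 6, 7, 9]
i=3: 7>=6, unchanged → [0, 3, 6, 7, 9]
i=4: 9>=7, unchanged → [0, 3, 6, 7, 9]

[0, 3, 6, 7, 9]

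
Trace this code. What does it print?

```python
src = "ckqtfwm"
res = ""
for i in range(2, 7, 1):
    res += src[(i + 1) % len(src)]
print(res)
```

i=2: add src[3]='t' → 't'
i=3: add src[4]='f' → 'tf'
i=4: add src[5]='w' → 'tfw'
i=5: add src[6]='m' → 'tfwm'
i=6: add src[0]='c' → 'tfwmc'

tfwmc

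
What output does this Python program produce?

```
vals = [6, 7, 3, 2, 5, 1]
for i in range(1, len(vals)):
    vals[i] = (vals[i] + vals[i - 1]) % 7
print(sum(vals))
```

i=1: vals[1] = (7+6)%7 = 6 → [6, 6, 3, 2, 5, 1]
i=2: vals[2] = (3+6)%7 = 2 → [6, 6, 2, 2, 5, 1]
i=3: vals[3] = (2+2)%7 = 4 → [6, 6, 2, 4, 5, 1]
i=4: vals[4] = (5+4)%7 = 2 → [6, 6, 2, 4, 2, 1]
i=5: vals[5] = (1+2)%7 = 3 → [6, 6, 2, 4, 2, 3]
sum = 23

23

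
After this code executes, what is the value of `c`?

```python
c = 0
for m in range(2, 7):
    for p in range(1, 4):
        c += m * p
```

120

m=2,p=1: c = 0+2 = 2
m=2,p=2: c = 2+4 = 6
m=2,p=3: c = 6+6 = 12
m=3,p=1: c = 12+3 = 15
m=3,p=2: c = 15+6 = 21
m=3,p=3: c = 21+9 = 30
m=4,p=1: c = 30+4 = 34
m=4,p=2: c = 34+8 = 42
m=4,p=3: c = 42+12 = 54
m=5,p=1: c = 54+5 = 59
m=5,p=2: c = 59+10 = 69
m=5,p=3: c = 69+15 = 84
m=6,p=1: c = 84+6 = 90
m=6,p=2: c = 90+12 = 102
m=6,p=3: c = 102+18 = 120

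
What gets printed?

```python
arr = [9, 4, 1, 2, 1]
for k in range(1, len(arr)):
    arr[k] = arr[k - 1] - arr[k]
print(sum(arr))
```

21

k=1: arr[1] = 9-4 = 5 → [9, 5, 1, 2, 1]
k=2: arr[2] = 5-1 = 4 → [9, 5, 4, 2, 1]
k=3: arr[3] = 4-2 = 2 → [9, 5, 4, 2, 1]
k=4: arr[4] = 2-1 = 1 → [9, 5, 4, 2, 1]
sum = 21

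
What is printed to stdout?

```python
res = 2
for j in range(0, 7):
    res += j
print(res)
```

j=0: res = 2+0 = 2
j=1: res = 2+1 = 3
j=2: res = 3+2 = 5
j=3: res = 5+3 = 8
j=4: res = 8+4 = 12
j=5: res = 12+5 = 17
j=6: res = 17+6 = 23

23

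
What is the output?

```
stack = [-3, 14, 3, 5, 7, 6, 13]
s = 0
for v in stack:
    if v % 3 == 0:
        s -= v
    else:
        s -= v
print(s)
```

-45

v=-3: %3==0, s = 0-(-3) = 3
v=14: not %3==0, s = 3-14 = -11
v=3: %3==0, s = (-11)-3 = -14
v=5: not %3==0, s = (-14)-5 = -19
v=7: not %3==0, s = (-19)-7 = -26
v=6: %3==0, s = (-26)-6 = -32
v=13: not %3==0, s = (-32)-13 = -45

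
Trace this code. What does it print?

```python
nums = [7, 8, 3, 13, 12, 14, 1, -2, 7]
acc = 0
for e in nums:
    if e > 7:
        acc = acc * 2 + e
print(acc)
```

e=7: not >7
e=8: >7, acc = 0*2+8 = 8
e=3: not >7
e=13: >7, acc = 8*2+13 = 29
e=12: >7, acc = 29*2+12 = 70
e=14: >7, acc = 70*2+14 = 154
e=1: not >7
e=-2: not >7
e=7: not >7

154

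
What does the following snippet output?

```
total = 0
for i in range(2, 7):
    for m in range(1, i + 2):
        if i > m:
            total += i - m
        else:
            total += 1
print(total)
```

45

i=2,m=1: 2>1, total = 0+1 = 1
i=2,m=2: not 2>2, total = 1+1 = 2
i=2,m=3: not 2>3, total = 2+1 = 3
i=3,m=1: 3>1, total = 3+2 = 5
i=3,m=2: 3>2, total = 5+1 = 6
i=3,m=3: not 3>3, total = 6+1 = 7
i=3,m=4: not 3>4, total = 7+1 = 8
i=4,m=1: 4>1, total = 8+3 = 11
i=4,m=2: 4>2, total = 11+2 = 13
i=4,m=3: 4>3, total = 13+1 = 14
i=4,m=4: not 4>4, total = 14+1 = 15
i=4,m=5: not 4>5, total = 15+1 = 16
i=5,m=1: 5>1, total = 16+4 = 20
i=5,m=2: 5>2, total = 20+3 = 23
i=5,m=3: 5>3, total = 23+2 = 25
i=5,m=4: 5>4, total = 25+1 = 26
i=5,m=5: not 5>5, total = 26+1 = 27
i=5,m=6: not 5>6, total = 27+1 = 28
i=6,m=1: 6>1, total = 28+5 = 33
i=6,m=2: 6>2, total = 33+4 = 37
i=6,m=3: 6>3, total = 37+3 = 40
i=6,m=4: 6>4, total = 40+2 = 42
i=6,m=5: 6>5, total = 42+1 = 43
i=6,m=6: not 6>6, total = 43+1 = 44
i=6,m=7: not 6>7, total = 44+1 = 45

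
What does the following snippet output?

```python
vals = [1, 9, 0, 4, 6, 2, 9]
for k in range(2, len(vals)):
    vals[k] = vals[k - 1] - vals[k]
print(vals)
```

[1, 9, 9, 5, -1, -3, -12]

k=2: vals[2] = 9-0 = 9 → [1, 9, 9, 4, 6, 2, 9]
k=3: vals[3] = 9-4 = 5 → [1, 9, 9, 5, 6, 2, 9]
k=4: vals[4] = 5-6 = -1 → [1, 9, 9, 5, -1, 2, 9]
k=5: vals[5] = (-1)-2 = -3 → [1, 9, 9, 5, -1, -3, 9]
k=6: vals[6] = (-3)-9 = -12 → [1, 9, 9, 5, -1, -3, -12]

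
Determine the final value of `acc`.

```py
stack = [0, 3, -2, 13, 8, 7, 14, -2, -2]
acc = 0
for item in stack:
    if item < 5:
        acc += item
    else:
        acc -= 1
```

item=0: <5, acc = 0+0 = 0
item=3: <5, acc = 0+3 = 3
item=-2: <5, acc = 3+(-2) = 1
item=13: not <5, acc = 1-1 = 0
item=8: not <5, acc = 0-1 = -1
item=7: not <5, acc = (-1)-1 = -2
item=14: not <5, acc = (-2)-1 = -3
item=-2: <5, acc = (-3)+(-2) = -5
item=-2: <5, acc = (-5)+(-2) = -7

-7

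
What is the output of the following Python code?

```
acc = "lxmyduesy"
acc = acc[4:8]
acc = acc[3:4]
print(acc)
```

s

slice [4:8] → 'dues'
slice [3:4] → 's'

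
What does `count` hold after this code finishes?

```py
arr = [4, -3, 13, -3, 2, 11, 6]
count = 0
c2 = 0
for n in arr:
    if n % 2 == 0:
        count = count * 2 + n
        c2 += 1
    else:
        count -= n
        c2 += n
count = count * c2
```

n=4: even, count = 0*2+4 = 4; c2=1
n=-3: not even, count = 4-(-3) = 7; c2=-2
n=13: not even, count = 7-13 = -6; c2=11
n=-3: not even, count = (-6)-(-3) = -3; c2=8
n=2: even, count = (-3)*2+2 = -4; c2=9
n=11: not even, count = (-4)-11 = -15; c2=20
n=6: even, count = (-15)*2+6 = -24; c2=21
count*c2 = (-24)*21 = -504

-504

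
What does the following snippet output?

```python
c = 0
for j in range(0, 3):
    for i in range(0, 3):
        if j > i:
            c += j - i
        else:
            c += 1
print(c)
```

j=0,i=0: not 0>0, c = 0+1 = 1
j=0,i=1: not 0>1, c = 1+1 = 2
j=0,i=2: not 0>2, c = 2+1 = 3
j=1,i=0: 1>0, c = 3+1 = 4
j=1,i=1: not 1>1, c = 4+1 = 5
j=1,i=2: not 1>2, c = 5+1 = 6
j=2,i=0: 2>0, c = 6+2 = 8
j=2,i=1: 2>1, c = 8+1 = 9
j=2,i=2: not 2>2, c = 9+1 = 10

10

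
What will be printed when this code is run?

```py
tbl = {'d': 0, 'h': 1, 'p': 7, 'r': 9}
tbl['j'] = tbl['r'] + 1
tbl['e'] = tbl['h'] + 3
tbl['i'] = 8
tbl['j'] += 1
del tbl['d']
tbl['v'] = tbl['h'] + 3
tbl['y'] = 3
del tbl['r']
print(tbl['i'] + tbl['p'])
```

tbl['j'] = tbl['r']+1 = 10 → {'d': 0, 'h': 1, 'p': 7, 'r': 9, 'j': 10}
tbl['e'] = tbl['h']+3 = 4 → {'d': 0, 'h': 1, 'p': 7, 'r': 9, 'j': 10, 'e': 4}
tbl['i'] = 8 → {'d': 0, 'h': 1, 'p': 7, 'r': 9, 'j': 10, 'e': 4, 'i': 8}
tbl['j'] = 10+1 = 11 → {'d': 0, 'h': 1, 'p': 7, 'r': 9, 'j': 11, 'e': 4, 'i': 8}
del 'd' → {'h': 1, 'p': 7, 'r': 9, 'j': 11, 'e': 4, 'i': 8}
tbl['v'] = tbl['h']+3 = 4 → {'h': 1, 'p': 7, 'r': 9, 'j': 11, 'e': 4, 'i': 8, 'v': 4}
tbl['y'] = 3 → {'h': 1, 'p': 7, 'r': 9, 'j': 11, 'e': 4, 'i': 8, 'v': 4, 'y': 3}
del 'r' → {'h': 1, 'p': 7, 'j': 11, 'e': 4, 'i': 8, 'v': 4, 'y': 3}
tbl['i']+tbl['p'] = 8+7 = 15

15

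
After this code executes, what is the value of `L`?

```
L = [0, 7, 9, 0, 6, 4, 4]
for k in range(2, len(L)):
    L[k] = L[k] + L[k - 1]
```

[0, 7, 16, 16, 22, 26, 30]

k=2: L[2] = 9+7 = 16 → [0, 7, 16, 0, 6, 4, 4]
k=3: L[3] = 0+16 = 16 → [0, 7, 16, 16, 6, 4, 4]
k=4: L[4] = 6+16 = 22 → [0, 7, 16, 16, 22, 4, 4]
k=5: L[5] = 4+22 = 26 → [0, 7, 16, 16, 22, 26, 4]
k=6: L[6] = 4+26 = 30 → [0, 7, 16, 16, 22, 26, 30]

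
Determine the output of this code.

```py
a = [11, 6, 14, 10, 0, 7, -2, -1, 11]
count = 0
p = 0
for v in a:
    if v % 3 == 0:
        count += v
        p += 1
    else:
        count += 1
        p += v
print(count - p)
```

v=11: not %3==0, count = 0+1 = 1; p=11
v=6: %3==0, count = 1+6 = 7; p=12
v=14: not %3==0, count = 7+1 = 8; p=26
v=10: not %3==0, count = 8+1 = 9; p=36
v=0: %3==0, count = 9+0 = 9; p=37
v=7: not %3==0, count = 9+1 = 10; p=44
v=-2: not %3==0, count = 10+1 = 11; p=42
v=-1: not %3==0, count = 11+1 = 12; p=41
v=11: not %3==0, count = 12+1 = 13; p=52
count-p = 13-52 = -39

-39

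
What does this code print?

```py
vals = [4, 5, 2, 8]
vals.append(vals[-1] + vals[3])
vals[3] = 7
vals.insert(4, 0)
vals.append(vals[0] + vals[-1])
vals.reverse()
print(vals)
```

append vals[-1]+vals[3] = 8+8 = 16 → [4, 5, 2, 8, 16]
vals[3] = 7 → [4, 5, 2, 7, 16]
insert 0 at 4 → [4, 5, 2, 7, 0, 16]
append vals[0]+vals[-1] = 4+16 = 20 → [4, 5, 2, 7, 0, 16, 20]
reverse → [20, 16, 0, 7, 2, 5, 4]

[20, 16, 0, 7, 2, 5, 4]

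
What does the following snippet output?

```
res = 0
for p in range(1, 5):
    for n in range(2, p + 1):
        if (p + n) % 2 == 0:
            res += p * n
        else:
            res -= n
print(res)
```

p=2,n=2: even sum, res = 0+4 = 4
p=3,n=2: odd sum, res = 4-2 = 2
p=3,n=3: even sum, res = 2+9 = 11
p=4,n=2: even sum, res = 11+8 = 19
p=4,n=3: odd sum, res = 19-3 = 16
p=4,n=4: even sum, res = 16+16 = 32

32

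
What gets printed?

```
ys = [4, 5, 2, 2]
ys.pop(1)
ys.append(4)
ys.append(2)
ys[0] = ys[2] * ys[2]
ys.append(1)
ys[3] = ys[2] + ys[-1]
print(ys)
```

[4, 2, 2, 3, 2, 1]

pop(1) removes 5 → [4, 2, 2]
append 4 → [4, 2, 2, 4]
append 2 → [4, 2, 2, 4, 2]
ys[0] = ys[2]*ys[2] = 2*2 = 4 → [4, 2, 2, 4, 2]
append 1 → [4, 2, 2, 4, 2, 1]
ys[3] = ys[2]+ys[-1] = 2+1 = 3 → [4, 2, 2, 3, 2, 1]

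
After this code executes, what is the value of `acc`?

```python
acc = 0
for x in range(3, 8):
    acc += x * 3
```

x=3: acc = 0+3*3 = 9
x=4: acc = 9+4*3 = 21
x=5: acc = 21+5*3 = 36
x=6: acc = 36+6*3 = 54
x=7: acc = 54+7*3 = 75

75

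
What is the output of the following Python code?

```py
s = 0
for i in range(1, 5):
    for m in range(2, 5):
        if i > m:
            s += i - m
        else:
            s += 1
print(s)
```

13

i=1,m=2: not 1>2, s = 0+1 = 1
i=1,m=3: not 1>3, s = 1+1 = 2
i=1,m=4: not 1>4, s = 2+1 = 3
i=2,m=2: not 2>2, s = 3+1 = 4
i=2,m=3: not 2>3, s = 4+1 = 5
i=2,m=4: not 2>4, s = 5+1 = 6
i=3,m=2: 3>2, s = 6+1 = 7
i=3,m=3: not 3>3, s = 7+1 = 8
i=3,m=4: not 3>4, s = 8+1 = 9
i=4,m=2: 4>2, s = 9+2 = 11
i=4,m=3: 4>3, s = 11+1 = 12
i=4,m=4: not 4>4, s = 12+1 = 13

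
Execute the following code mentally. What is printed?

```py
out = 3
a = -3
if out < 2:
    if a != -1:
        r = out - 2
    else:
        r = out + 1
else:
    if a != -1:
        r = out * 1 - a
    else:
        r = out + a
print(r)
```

out=3, a=-3
out < 2 is False; a != -1 is True
→ r = out * 1 - a = 6

6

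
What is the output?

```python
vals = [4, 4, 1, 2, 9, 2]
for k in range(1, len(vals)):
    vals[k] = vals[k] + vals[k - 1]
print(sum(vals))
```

74

k=1: vals[1] = 4+4 = 8 → [4, 8, 1, 2, 9, 2]
k=2: vals[2] = 1+8 = 9 → [4, 8, 9, 2, 9, 2]
k=3: vals[3] = 2+9 = 11 → [4, 8, 9, 11, 9, 2]
k=4: vals[4] = 9+11 = 20 → [4, 8, 9, 11, 20, 2]
k=5: vals[5] = 2+20 = 22 → [4, 8, 9, 11, 20, 22]
sum = 74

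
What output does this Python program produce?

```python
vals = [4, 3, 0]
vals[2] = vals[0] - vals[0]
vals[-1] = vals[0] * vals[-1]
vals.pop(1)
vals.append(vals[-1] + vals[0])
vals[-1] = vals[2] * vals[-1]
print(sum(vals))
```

20

vals[2] = vals[0]-vals[0] = 4-4 = 0 → [4, 3, 0]
vals[-1] = vals[0]*vals[-1] = 4*0 = 0 → [4, 3, 0]
pop(1) removes 3 → [4, 0]
append vals[-1]+vals[0] = 0+4 = 4 → [4, 0, 4]
vals[-1] = vals[2]*vals[-1] = 4*4 = 16 → [4, 0, 16]
sum = 20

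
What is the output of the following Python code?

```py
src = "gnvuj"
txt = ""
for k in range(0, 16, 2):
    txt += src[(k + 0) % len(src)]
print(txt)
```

k=0: add src[0]='g' → 'g'
k=2: add src[2]='v' → 'gv'
k=4: add src[4]='j' → 'gvj'
k=6: add src[1]='n' → 'gvjn'
k=8: add src[3]='u' → 'gvjnu'
k=10: add src[0]='g' → 'gvjnug'
k=12: add src[2]='v' → 'gvjnugv'
k=14: add src[4]='j' → 'gvjnugvj'

gvjnugvj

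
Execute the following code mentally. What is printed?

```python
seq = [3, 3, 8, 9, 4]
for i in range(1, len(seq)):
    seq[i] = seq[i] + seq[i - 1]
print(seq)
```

[3, 6, 14, 23, 27]

i=1: seq[1] = 3+3 = 6 → [3, 6, 8, 9, 4]
i=2: seq[2] = 8+6 = 14 → [3, 6, 14, 9, 4]
i=3: seq[3] = 9+14 = 23 → [3, 6, 14, 23, 4]
i=4: seq[4] = 4+23 = 27 → [3, 6, 14, 23, 27]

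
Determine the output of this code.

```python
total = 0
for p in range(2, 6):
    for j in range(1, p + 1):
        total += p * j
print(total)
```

p=2,j=1: total = 0+2 = 2
p=2,j=2: total = 2+4 = 6
p=3,j=1: total = 6+3 = 9
p=3,j=2: total = 9+6 = 15
p=3,j=3: total = 15+9 = 24
p=4,j=1: total = 24+4 = 28
p=4,j=2: total = 28+8 = 36
p=4,j=3: total = 36+12 = 48
p=4,j=4: total = 48+16 = 64
p=5,j=1: total = 64+5 = 69
p=5,j=2: total = 69+10 = 79
p=5,j=3: total = 79+15 = 94
p=5,j=4: total = 94+20 = 114
p=5,j=5: total = 114+25 = 139

139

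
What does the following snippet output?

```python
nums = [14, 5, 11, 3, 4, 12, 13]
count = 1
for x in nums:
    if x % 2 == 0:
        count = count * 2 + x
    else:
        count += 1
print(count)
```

x=14: even, count = 1*2+14 = 16
x=5: not even, count = 16+1 = 17
x=11: not even, count = 17+1 = 18
x=3: not even, count = 18+1 = 19
x=4: even, count = 19*2+4 = 42
x=12: even, count = 42*2+12 = 96
x=13: not even, count = 96+1 = 97

97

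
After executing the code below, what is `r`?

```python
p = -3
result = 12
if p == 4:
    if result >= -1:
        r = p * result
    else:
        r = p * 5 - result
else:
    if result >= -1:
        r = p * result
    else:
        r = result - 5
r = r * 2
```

p=-3, result=12
p == 4 is False; result >= -1 is True
→ r = p * result = -36
r = (-36)*2 = -72

-72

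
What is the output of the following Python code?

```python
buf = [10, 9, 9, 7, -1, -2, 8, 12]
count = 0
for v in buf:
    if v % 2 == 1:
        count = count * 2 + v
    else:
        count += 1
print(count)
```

140

v=10: not odd, count = 0+1 = 1
v=9: odd, count = 1*2+9 = 11
v=9: odd, count = 11*2+9 = 31
v=7: odd, count = 31*2+7 = 69
v=-1: odd, count = 69*2+(-1) = 137
v=-2: not odd, count = 137+1 = 138
v=8: not odd, count = 138+1 = 139
v=12: not odd, count = 139+1 = 140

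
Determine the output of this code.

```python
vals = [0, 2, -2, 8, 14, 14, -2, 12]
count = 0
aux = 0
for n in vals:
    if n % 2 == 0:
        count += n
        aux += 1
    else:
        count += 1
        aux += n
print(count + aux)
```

n=0: even, count = 0+0 = 0; aux=1
n=2: even, count = 0+2 = 2; aux=2
n=-2: even, count = 2+(-2) = 0; aux=3
n=8: even, count = 0+8 = 8; aux=4
n=14: even, count = 8+14 = 22; aux=5
n=14: even, count = 22+14 = 36; aux=6
n=-2: even, count = 36+(-2) = 34; aux=7
n=12: even, count = 34+12 = 46; aux=8
count+aux = 46+8 = 54

54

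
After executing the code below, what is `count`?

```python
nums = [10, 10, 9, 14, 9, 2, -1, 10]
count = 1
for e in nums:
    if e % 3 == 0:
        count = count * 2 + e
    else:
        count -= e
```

-88

e=10: not %3==0, count = 1-10 = -9
e=10: not %3==0, count = (-9)-10 = -19
e=9: %3==0, count = (-19)*2+9 = -29
e=14: not %3==0, count = (-29)-14 = -43
e=9: %3==0, count = (-43)*2+9 = -77
e=2: not %3==0, count = (-77)-2 = -79
e=-1: not %3==0, count = (-79)-(-1) = -78
e=10: not %3==0, count = (-78)-10 = -88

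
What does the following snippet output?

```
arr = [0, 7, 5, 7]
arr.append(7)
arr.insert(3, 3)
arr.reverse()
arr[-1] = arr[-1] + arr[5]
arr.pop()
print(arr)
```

append 7 → [0, 7, 5, 7, 7]
insert 3 at 3 → [0, 7, 5, 3, 7, 7]
reverse → [7, 7, 3, 5, 7, 0]
arr[-1] = arr[-1]+arr[5] = 0+0 = 0 → [7, 7, 3, 5, 7, 0]
pop() removes 0 → [7, 7, 3, 5, 7]

[7, 7, 3, 5, 7]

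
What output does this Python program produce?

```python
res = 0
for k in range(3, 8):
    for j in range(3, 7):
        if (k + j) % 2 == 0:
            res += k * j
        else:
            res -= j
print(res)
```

174

k=3,j=3: even sum, res = 0+9 = 9
k=3,j=4: odd sum, res = 9-4 = 5
k=3,j=5: even sum, res = 5+15 = 20
k=3,j=6: odd sum, res = 20-6 = 14
k=4,j=3: odd sum, res = 14-3 = 11
k=4,j=4: even sum, res = 11+16 = 27
k=4,j=5: odd sum, res = 27-5 = 22
k=4,j=6: even sum, res = 22+24 = 46
k=5,j=3: even sum, res = 46+15 = 61
k=5,j=4: odd sum, res = 61-4 = 57
k=5,j=5: even sum, res = 57+25 = 82
k=5,j=6: odd sum, res = 82-6 = 76
k=6,j=3: odd sum, res = 76-3 = 73
k=6,j=4: even sum, res = 73+24 = 97
k=6,j=5: odd sum, res = 97-5 = 92
k=6,j=6: even sum, res = 92+36 = 128
k=7,j=3: even sum, res = 128+21 = 149
k=7,j=4: odd sum, res = 149-4 = 145
k=7,j=5: even sum, res = 145+35 = 180
k=7,j=6: odd sum, res = 180-6 = 174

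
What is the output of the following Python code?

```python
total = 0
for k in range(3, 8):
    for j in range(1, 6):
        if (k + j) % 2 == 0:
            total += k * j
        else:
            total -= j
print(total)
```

k=3,j=1: even sum, total = 0+3 = 3
k=3,j=2: odd sum, total = 3-2 = 1
k=3,j=3: even sum, total = 1+9 = 10
k=3,j=4: odd sum, total = 10-4 = 6
k=3,j=5: even sum, total = 6+15 = 21
k=4,j=1: odd sum, total = 21-1 = 20
k=4,j=2: even sum, total = 20+8 = 28
k=4,j=3: odd sum, total = 28-3 = 25
k=4,j=4: even sum, total = 25+16 = 41
k=4,j=5: odd sum, total = 41-5 = 36
k=5,j=1: even sum, total = 36+5 = 41
k=5,j=2: odd sum, total = 41-2 = 39
k=5,j=3: even sum, total = 39+15 = 54
k=5,j=4: odd sum, total = 54-4 = 50
k=5,j=5: even sum, total = 50+25 = 75
k=6,j=1: odd sum, total = 75-1 = 74
k=6,j=2: even sum, total = 74+12 = 86
k=6,j=3: odd sum, total = 86-3 = 83
k=6,j=4: even sum, total = 83+24 = 107
k=6,j=5: odd sum, total = 107-5 = 102
k=7,j=1: even sum, total = 102+7 = 109
k=7,j=2: odd sum, total = 109-2 = 107
k=7,j=3: even sum, total = 107+21 = 128
k=7,j=4: odd sum, total = 128-4 = 124
k=7,j=5: even sum, total = 124+35 = 159

159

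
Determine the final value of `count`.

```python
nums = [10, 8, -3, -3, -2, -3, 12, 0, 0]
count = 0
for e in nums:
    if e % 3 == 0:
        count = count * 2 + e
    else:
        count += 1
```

e=10: not %3==0, count = 0+1 = 1
e=8: not %3==0, count = 1+1 = 2
e=-3: %3==0, count = 2*2+(-3) = 1
e=-3: %3==0, count = 1*2+(-3) = -1
e=-2: not %3==0, count = (-1)+1 = 0
e=-3: %3==0, count = 0*2+(-3) = -3
e=12: %3==0, count = (-3)*2+12 = 6
e=0: %3==0, count = 6*2+0 = 12
e=0: %3==0, count = 12*2+0 = 24

24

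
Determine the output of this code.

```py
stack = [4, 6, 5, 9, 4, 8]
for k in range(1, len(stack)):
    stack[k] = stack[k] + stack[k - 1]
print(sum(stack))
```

k=1: stack[1] = 6+4 = 10 → [4, 10, 5, 9, 4, 8]
k=2: stack[2] = 5+10 = 15 → [4, 10, 15, 9, 4, 8]
k=3: stack[3] = 9+15 = 24 → [4, 10, 15, 24, 4, 8]
k=4: stack[4] = 4+24 = 28 → [4, 10, 15, 24, 28, 8]
k=5: stack[5] = 8+28 = 36 → [4, 10, 15, 24, 28, 36]
sum = 117

117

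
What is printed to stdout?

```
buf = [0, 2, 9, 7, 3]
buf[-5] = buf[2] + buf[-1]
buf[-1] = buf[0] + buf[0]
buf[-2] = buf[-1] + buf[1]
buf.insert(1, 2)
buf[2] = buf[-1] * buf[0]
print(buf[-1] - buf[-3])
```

buf[-5] = buf[2]+buf[-1] = 9+3 = 12 → [12, 2, 9, 7, 3]
buf[-1] = buf[0]+buf[0] = 12+12 = 24 → [12, 2, 9, 7, 24]
buf[-2] = buf[-1]+buf[1] = 24+2 = 26 → [12, 2, 9, 26, 24]
insert 2 at 1 → [12, 2, 2, 9, 26, 24]
buf[2] = buf[-1]*buf[0] = 24*12 = 288 → [12, 2, 288, 9, 26, 24]
buf[-1]-buf[-3] = 24-9 = 15

15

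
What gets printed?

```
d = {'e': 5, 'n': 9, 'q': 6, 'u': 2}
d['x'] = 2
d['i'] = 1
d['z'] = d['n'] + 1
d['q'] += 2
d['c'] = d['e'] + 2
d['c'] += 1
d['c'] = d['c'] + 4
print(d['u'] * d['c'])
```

24

d['x'] = 2 → {'e': 5, 'n': 9, 'q': 6, 'u': 2, 'x': 2}
d['i'] = 1 → {'e': 5, 'n': 9, 'q': 6, 'u': 2, 'x': 2, 'i': 1}
d['z'] = d['n']+1 = 10 → {'e': 5, 'n': 9, 'q': 6, 'u': 2, 'x': 2, 'i': 1, 'z': 10}
d['q'] = 6+2 = 8 → {'e': 5, 'n': 9, 'q': 8, 'u': 2, 'x': 2, 'i': 1, 'z': 10}
d['c'] = d['e']+2 = 7 → {'e': 5, 'n': 9, 'q': 8, 'u': 2, 'x': 2, 'i': 1, 'z': 10, 'c': 7}
d['c'] = 7+1 = 8 → {'e': 5, 'n': 9, 'q': 8, 'u': 2, 'x': 2, 'i': 1, 'z': 10, 'c': 8}
d['c'] = d['c']+4 = 12 → {'e': 5, 'n': 9, 'q': 8, 'u': 2, 'x': 2, 'i': 1, 'z': 10, 'c': 12}
d['u']*d['c'] = 2*12 = 24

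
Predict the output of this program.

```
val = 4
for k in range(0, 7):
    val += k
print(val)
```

k=0: val = 4+0 = 4
k=1: val = 4+1 = 5
k=2: val = 5+2 = 7
k=3: val = 7+3 = 10
k=4: val = 10+4 = 14
k=5: val = 14+5 = 19
k=6: val = 19+6 = 25

25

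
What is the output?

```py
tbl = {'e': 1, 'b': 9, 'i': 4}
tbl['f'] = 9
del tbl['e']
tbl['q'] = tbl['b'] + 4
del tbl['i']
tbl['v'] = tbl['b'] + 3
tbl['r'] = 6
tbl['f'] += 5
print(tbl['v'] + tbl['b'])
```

tbl['f'] = 9 → {'e': 1, 'b': 9, 'i': 4, 'f': 9}
del 'e' → {'b': 9, 'i': 4, 'f': 9}
tbl['q'] = tbl['b']+4 = 13 → {'b': 9, 'i': 4, 'f': 9, 'q': 13}
del 'i' → {'b': 9, 'f': 9, 'q': 13}
tbl['v'] = tbl['b']+3 = 12 → {'b': 9, 'f': 9, 'q': 13, 'v': 12}
tbl['r'] = 6 → {'b': 9, 'f': 9, 'q': 13, 'v': 12, 'r': 6}
tbl['f'] = 9+5 = 14 → {'b': 9, 'f': 14, 'q': 13, 'v': 12, 'r': 6}
tbl['v']+tbl['b'] = 12+9 = 21

21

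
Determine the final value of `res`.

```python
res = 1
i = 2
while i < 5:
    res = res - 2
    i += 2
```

i=2: res = 1-2 = -1
i=4: res = (-1)-2 = -3

-3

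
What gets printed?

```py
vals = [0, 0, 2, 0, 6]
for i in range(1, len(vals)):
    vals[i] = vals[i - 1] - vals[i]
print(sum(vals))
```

i=1: vals[1] = 0-0 = 0 → [0, 0, 2, 0, 6]
i=2: vals[2] = 0-2 = -2 → [0, 0, -2, 0, 6]
i=3: vals[3] = (-2)-0 = -2 → [0, 0, -2, -2, 6]
i=4: vals[4] = (-2)-6 = -8 → [0, 0, -2, -2, -8]
sum = -12

-12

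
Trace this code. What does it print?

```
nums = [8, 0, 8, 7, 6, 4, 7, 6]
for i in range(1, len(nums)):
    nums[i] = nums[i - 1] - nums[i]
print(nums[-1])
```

i=1: nums[1] = 8-0 = 8 → [8, 8, 8, 7, 6, 4, 7, 6]
i=2: nums[2] = 8-8 = 0 → [8, 8, 0, 7, 6, 4, 7, 6]
i=3: nums[3] = 0-7 = -7 → [8, 8, 0, -7, 6, 4, 7, 6]
i=4: nums[4] = (-7)-6 = -13 → [8, 8, 0, -7, -13, 4, 7, 6]
i=5: nums[5] = (-13)-4 = -17 → [8, 8, 0, -7, -13, -17, 7, 6]
i=6: nums[6] = (-17)-7 = -24 → [8, 8, 0, -7, -13, -17, -24, 6]
i=7: nums[7] = (-24)-6 = -30 → [8, 8, 0, -7, -13, -17, -24, -30]

-30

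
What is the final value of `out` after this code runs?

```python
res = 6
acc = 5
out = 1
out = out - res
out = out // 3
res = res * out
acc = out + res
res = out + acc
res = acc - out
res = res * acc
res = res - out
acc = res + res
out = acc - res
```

out = 1-6 = -5
out = (-5)//3 = -2
res = 6*(-2) = -12
acc = (-2)+(-12) = -14
res = (-2)+(-14) = -16
res = (-14)-(-2) = -12
res = (-12)*(-14) = 168
res = 168-(-2) = 170
acc = 170+170 = 340
out = 340-170 = 170

170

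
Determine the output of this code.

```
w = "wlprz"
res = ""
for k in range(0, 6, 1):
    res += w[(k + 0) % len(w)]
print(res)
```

k=0: add w[0]='w' → 'w'
k=1: add w[1]='l' → 'wl'
k=2: add w[2]='p' → 'wlp'
k=3: add w[3]='r' → 'wlpr'
k=4: add w[4]='z' → 'wlprz'
k=5: add w[0]='w' → 'wlprzw'

wlprzw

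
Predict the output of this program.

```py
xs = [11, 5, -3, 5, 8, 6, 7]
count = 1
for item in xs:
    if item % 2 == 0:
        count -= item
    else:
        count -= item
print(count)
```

-38

item=11: not even, count = 1-11 = -10
item=5: not even, count = (-10)-5 = -15
item=-3: not even, count = (-15)-(-3) = -12
item=5: not even, count = (-12)-5 = -17
item=8: even, count = (-17)-8 = -25
item=6: even, count = (-25)-6 = -31
item=7: not even, count = (-31)-7 = -38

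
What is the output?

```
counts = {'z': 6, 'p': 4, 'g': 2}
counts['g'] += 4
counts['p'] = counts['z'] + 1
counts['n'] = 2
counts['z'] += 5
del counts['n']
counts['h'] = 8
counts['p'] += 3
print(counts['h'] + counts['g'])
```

counts['g'] = 2+4 = 6 → {'z': 6, 'p': 4, 'g': 6}
counts['p'] = counts['z']+1 = 7 → {'z': 6, 'p': 7, 'g': 6}
counts['n'] = 2 → {'z': 6, 'p': 7, 'g': 6, 'n': 2}
counts['z'] = 6+5 = 11 → {'z': 11, 'p': 7, 'g': 6, 'n': 2}
del 'n' → {'z': 11, 'p': 7, 'g': 6}
counts['h'] = 8 → {'z': 11, 'p': 7, 'g': 6, 'h': 8}
counts['p'] = 7+3 = 10 → {'z': 11, 'p': 10, 'g': 6, 'h': 8}
counts['h']+counts['g'] = 8+6 = 14

14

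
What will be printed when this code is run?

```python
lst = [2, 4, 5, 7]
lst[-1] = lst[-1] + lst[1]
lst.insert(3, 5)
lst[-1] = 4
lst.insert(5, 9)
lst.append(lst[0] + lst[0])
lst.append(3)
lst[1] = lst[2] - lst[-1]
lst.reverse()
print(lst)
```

lst[-1] = lst[-1]+lst[1] = 7+4 = 11 → [2, 4, 5, 11]
insert 5 at 3 → [2, 4, 5, 5, 11]
lst[-1] = 4 → [2, 4, 5, 5, 4]
insert 9 at 5 → [2, 4, 5, 5, 4, 9]
append lst[0]+lst[0] = 2+2 = 4 → [2, 4, 5, 5, 4, 9, 4]
append 3 → [2, 4, 5, 5, 4, 9, 4, 3]
lst[1] = lst[2]-lst[-1] = 5-3 = 2 → [2, 2, 5, 5, 4, 9, 4, 3]
reverse → [3, 4, 9, 4, 5, 5, 2, 2]

[3, 4, 9, 4, 5, 5, 2, 2]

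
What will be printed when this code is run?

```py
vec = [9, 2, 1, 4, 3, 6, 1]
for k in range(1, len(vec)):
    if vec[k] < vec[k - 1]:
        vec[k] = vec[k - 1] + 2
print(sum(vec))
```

k=1: 2<9, vec[1] = 9+2 = 11 → [9, 11, 1, 4, 3, 6, 1]
k=2: 1<11, vec[2] = 11+2 = 13 → [9, 11, 13, 4, 3, 6, 1]
k=3: 4<13, vec[3] = 13+2 = 15 → [9, 11, 13, 15, 3, 6, 1]
k=4: 3<15, vec[4] = 15+2 = 17 → [9, 11, 13, 15, 17, 6, 1]
k=5: 6<17, vec[5] = 17+2 = 19 → [9, 11, 13, 15, 17, 19, 1]
k=6: 1<19, vec[6] = 19+2 = 21 → [9, 11, 13, 15, 17, 19, 21]
sum = 105

105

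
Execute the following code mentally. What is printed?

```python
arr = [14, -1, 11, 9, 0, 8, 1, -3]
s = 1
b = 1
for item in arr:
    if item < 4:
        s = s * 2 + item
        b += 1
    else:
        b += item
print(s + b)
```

item=14: not <4; b=15
item=-1: <4, s = 1*2+(-1) = 1; b=16
item=11: not <4; b=27
item=9: not <4; b=36
item=0: <4, s = 1*2+0 = 2; b=37
item=8: not <4; b=45
item=1: <4, s = 2*2+1 = 5; b=46
item=-3: <4, s = 5*2+(-3) = 7; b=47
s+b = 7+47 = 54

54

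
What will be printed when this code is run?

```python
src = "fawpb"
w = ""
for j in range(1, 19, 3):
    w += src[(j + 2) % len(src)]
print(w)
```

j=1: add src[3]='p' → 'p'
j=4: add src[1]='a' → 'pa'
j=7: add src[4]='b' → 'pab'
j=10: add src[2]='w' → 'pabw'
j=13: add src[0]='f' → 'pabwf'
j=16: add src[3]='p' → 'pabwfp'

pabwfp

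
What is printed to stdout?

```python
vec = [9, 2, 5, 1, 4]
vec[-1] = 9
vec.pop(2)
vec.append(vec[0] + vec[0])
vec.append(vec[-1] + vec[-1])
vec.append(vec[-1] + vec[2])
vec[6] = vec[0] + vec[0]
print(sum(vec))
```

vec[-1] = 9 → [9, 2, 5, 1, 9]
pop(2) removes 5 → [9, 2, 1, 9]
append vec[0]+vec[0] = 9+9 = 18 → [9, 2, 1, 9, 18]
append vec[-1]+vec[-1] = 18+18 = 36 → [9, 2, 1, 9, 18, 36]
append vec[-1]+vec[2] = 36+1 = 37 → [9, 2, 1, 9, 18, 36, 37]
vec[6] = vec[0]+vec[0] = 9+9 = 18 → [9, 2, 1, 9, 18, 36, 18]
sum = 93

93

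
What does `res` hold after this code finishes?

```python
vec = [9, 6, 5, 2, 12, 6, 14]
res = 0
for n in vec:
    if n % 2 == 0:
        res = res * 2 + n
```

186

n=9: not even
n=6: even, res = 0*2+6 = 6
n=5: not even
n=2: even, res = 6*2+2 = 14
n=12: even, res = 14*2+12 = 40
n=6: even, res = 40*2+6 = 86
n=14: even, res = 86*2+14 = 186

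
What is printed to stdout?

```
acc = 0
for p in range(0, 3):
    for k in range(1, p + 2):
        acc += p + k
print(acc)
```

18

p=0,k=1: acc = 0+1 = 1
p=1,k=1: acc = 1+2 = 3
p=1,k=2: acc = 3+3 = 6
p=2,k=1: acc = 6+3 = 9
p=2,k=2: acc = 9+4 = 13
p=2,k=3: acc = 13+5 = 18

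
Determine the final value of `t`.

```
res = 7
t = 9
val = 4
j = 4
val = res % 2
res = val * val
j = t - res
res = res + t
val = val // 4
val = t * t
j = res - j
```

9

val = 7%2 = 1
res = 1*1 = 1
j = 9-1 = 8
res = 1+9 = 10
val = 1//4 = 0
val = 9*9 = 81
j = 10-8 = 2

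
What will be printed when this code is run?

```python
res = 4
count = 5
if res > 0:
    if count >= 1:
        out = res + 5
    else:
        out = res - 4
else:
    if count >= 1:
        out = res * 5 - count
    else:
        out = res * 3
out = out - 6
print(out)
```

res=4, count=5
res > 0 is True; count >= 1 is True
→ out = res + 5 = 9
out = 9-6 = 3

3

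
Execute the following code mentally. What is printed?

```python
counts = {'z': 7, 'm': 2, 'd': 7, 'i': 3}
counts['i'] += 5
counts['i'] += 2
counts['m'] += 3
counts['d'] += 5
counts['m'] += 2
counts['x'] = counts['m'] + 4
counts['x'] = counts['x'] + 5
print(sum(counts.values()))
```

counts['i'] = 3+5 = 8 → {'z': 7, 'm': 2, 'd': 7, 'i': 8}
counts['i'] = 8+2 = 10 → {'z': 7, 'm': 2, 'd': 7, 'i': 10}
counts['m'] = 2+3 = 5 → {'z': 7, 'm': 5, 'd': 7, 'i': 10}
counts['d'] = 7+5 = 12 → {'z': 7, 'm': 5, 'd': 12, 'i': 10}
counts['m'] = 5+2 = 7 → {'z': 7, 'm': 7, 'd': 12, 'i': 10}
counts['x'] = counts['m']+4 = 11 → {'z': 7, 'm': 7, 'd': 12, 'i': 10, 'x': 11}
counts['x'] = counts['x']+5 = 16 → {'z': 7, 'm': 7, 'd': 12, 'i': 10, 'x': 16}
sum of values = 52

52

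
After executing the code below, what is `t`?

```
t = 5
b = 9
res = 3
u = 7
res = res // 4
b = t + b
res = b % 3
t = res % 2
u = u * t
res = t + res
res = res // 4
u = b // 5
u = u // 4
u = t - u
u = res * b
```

0

res = 3//4 = 0
b = 5+9 = 14
res = 14%3 = 2
t = 2%2 = 0
u = 7*0 = 0
res = 0+2 = 2
res = 2//4 = 0
u = 14//5 = 2
u = 2//4 = 0
u = 0-0 = 0
u = 0*14 = 0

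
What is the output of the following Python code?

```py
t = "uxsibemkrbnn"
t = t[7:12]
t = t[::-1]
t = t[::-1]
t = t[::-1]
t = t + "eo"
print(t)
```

nnbrkeo

slice [7:12] → 'krbnn'
reverse → 'nnbrk'
reverse → 'krbnn'
reverse → 'nnbrk'
+ 'eo' → 'nnbrkeo'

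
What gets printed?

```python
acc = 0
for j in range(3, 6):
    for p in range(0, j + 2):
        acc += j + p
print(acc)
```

120

j=3,p=0: acc = 0+3 = 3
j=3,p=1: acc = 3+4 = 7
j=3,p=2: acc = 7+5 = 12
j=3,p=3: acc = 12+6 = 18
j=3,p=4: acc = 18+7 = 25
j=4,p=0: acc = 25+4 = 29
j=4,p=1: acc = 29+5 = 34
j=4,p=2: acc = 34+6 = 40
j=4,p=3: acc = 40+7 = 47
j=4,p=4: acc = 47+8 = 55
j=4,p=5: acc = 55+9 = 64
j=5,p=0: acc = 64+5 = 69
j=5,p=1: acc = 69+6 = 75
j=5,p=2: acc = 75+7 = 82
j=5,p=3: acc = 82+8 = 90
j=5,p=4: acc = 90+9 = 99
j=5,p=5: acc = 99+10 = 109
j=5,p=6: acc = 109+11 = 120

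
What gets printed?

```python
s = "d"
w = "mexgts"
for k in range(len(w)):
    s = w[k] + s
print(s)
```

k=0: prepend 'm' → 'md'
k=1: prepend 'e' → 'emd'
k=2: prepend 'x' → 'xemd'
k=3: prepend 'g' → 'gxemd'
k=4: prepend 't' → 'tgxemd'
k=5: prepend 's' → 'stgxemd'

stgxemd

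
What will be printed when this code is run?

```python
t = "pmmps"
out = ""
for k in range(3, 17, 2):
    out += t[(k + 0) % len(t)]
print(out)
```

ppmsmpp

k=3: add t[3]='p' → 'p'
k=5: add t[0]='p' → 'pp'
k=7: add t[2]='m' → 'ppm'
k=9: add t[4]='s' → 'ppms'
k=11: add t[1]='m' → 'ppmsm'
k=13: add t[3]='p' → 'ppmsmp'
k=15: add t[0]='p' → 'ppmsmpp'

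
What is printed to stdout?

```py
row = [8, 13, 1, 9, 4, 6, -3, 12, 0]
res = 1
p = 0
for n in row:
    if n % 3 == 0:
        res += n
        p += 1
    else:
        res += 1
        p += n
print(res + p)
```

60

n=8: not %3==0, res = 1+1 = 2; p=8
n=13: not %3==0, res = 2+1 = 3; p=21
n=1: not %3==0, res = 3+1 = 4; p=22
n=9: %3==0, res = 4+9 = 13; p=23
n=4: not %3==0, res = 13+1 = 14; p=27
n=6: %3==0, res = 14+6 = 20; p=28
n=-3: %3==0, res = 20+(-3) = 17; p=29
n=12: %3==0, res = 17+12 = 29; p=30
n=0: %3==0, res = 29+0 = 29; p=31
res+p = 29+31 = 60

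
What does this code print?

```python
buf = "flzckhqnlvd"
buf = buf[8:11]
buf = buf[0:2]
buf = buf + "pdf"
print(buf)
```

lvpdf

slice [8:11] → 'lvd'
slice [0:2] → 'lv'
+ 'pdf' → 'lvpdf'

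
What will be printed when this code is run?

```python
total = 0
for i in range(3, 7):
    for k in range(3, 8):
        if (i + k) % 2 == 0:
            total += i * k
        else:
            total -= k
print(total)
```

170

i=3,k=3: even sum, total = 0+9 = 9
i=3,k=4: odd sum, total = 9-4 = 5
i=3,k=5: even sum, total = 5+15 = 20
i=3,k=6: odd sum, total = 20-6 = 14
i=3,k=7: even sum, total = 14+21 = 35
i=4,k=3: odd sum, total = 35-3 = 32
i=4,k=4: even sum, total = 32+16 = 48
i=4,k=5: odd sum, total = 48-5 = 43
i=4,k=6: even sum, total = 43+24 = 67
i=4,k=7: odd sum, total = 67-7 = 60
i=5,k=3: even sum, total = 60+15 = 75
i=5,k=4: odd sum, total = 75-4 = 71
i=5,k=5: even sum, total = 71+25 = 96
i=5,k=6: odd sum, total = 96-6 = 90
i=5,k=7: even sum, total = 90+35 = 125
i=6,k=3: odd sum, total = 125-3 = 122
i=6,k=4: even sum, total = 122+24 = 146
i=6,k=5: odd sum, total = 146-5 = 141
i=6,k=6: even sum, total = 141+36 = 177
i=6,k=7: odd sum, total = 177-7 = 170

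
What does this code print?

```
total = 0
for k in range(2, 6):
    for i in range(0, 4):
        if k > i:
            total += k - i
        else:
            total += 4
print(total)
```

k=2,i=0: 2>0, total = 0+2 = 2
k=2,i=1: 2>1, total = 2+1 = 3
k=2,i=2: not 2>2, total = 3+4 = 7
k=2,i=3: not 2>3, total = 7+4 = 11
k=3,i=0: 3>0, total = 11+3 = 14
k=3,i=1: 3>1, total = 14+2 = 16
k=3,i=2: 3>2, total = 16+1 = 17
k=3,i=3: not 3>3, total = 17+4 = 21
k=4,i=0: 4>0, total = 21+4 = 25
k=4,i=1: 4>1, total = 25+3 = 28
k=4,i=2: 4>2, total = 28+2 = 30
k=4,i=3: 4>3, total = 30+1 = 31
k=5,i=0: 5>0, total = 31+5 = 36
k=5,i=1: 5>1, total = 36+4 = 40
k=5,i=2: 5>2, total = 40+3 = 43
k=5,i=3: 5>3, total = 43+2 = 45

45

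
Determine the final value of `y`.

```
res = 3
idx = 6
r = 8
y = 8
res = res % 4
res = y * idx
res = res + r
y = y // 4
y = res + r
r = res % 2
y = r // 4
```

res = 3%4 = 3
res = 8*6 = 48
res = 48+8 = 56
y = 8//4 = 2
y = 56+8 = 64
r = 56%2 = 0
y = 0//4 = 0

0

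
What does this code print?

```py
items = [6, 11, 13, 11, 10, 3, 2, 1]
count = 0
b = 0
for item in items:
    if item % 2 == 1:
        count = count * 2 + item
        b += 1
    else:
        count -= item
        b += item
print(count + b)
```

118

item=6: not odd, count = 0-6 = -6; b=6
item=11: odd, count = (-6)*2+11 = -1; b=7
item=13: odd, count = (-1)*2+13 = 11; b=8
item=11: odd, count = 11*2+11 = 33; b=9
item=10: not odd, count = 33-10 = 23; b=19
item=3: odd, count = 23*2+3 = 49; b=20
item=2: not odd, count = 49-2 = 47; b=22
item=1: odd, count = 47*2+1 = 95; b=23
count+b = 95+23 = 118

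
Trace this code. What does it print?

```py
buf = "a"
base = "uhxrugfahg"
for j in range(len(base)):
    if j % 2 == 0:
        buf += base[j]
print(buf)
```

j=0: add 'u' → 'au'
j=1: skip
j=2: add 'x' → 'aux'
j=3: skip
j=4: add 'u' → 'auxu'
j=5: skip
j=6: add 'f' → 'auxuf'
j=7: skip
j=8: add 'h' → 'auxufh'
j=9: skip

auxufh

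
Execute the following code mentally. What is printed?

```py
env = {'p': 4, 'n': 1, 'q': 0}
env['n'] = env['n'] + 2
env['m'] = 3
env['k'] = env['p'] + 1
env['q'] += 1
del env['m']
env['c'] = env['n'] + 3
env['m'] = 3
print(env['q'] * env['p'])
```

4

env['n'] = env['n']+2 = 3 → {'p': 4, 'n': 3, 'q': 0}
env['m'] = 3 → {'p': 4, 'n': 3, 'q': 0, 'm': 3}
env['k'] = env['p']+1 = 5 → {'p': 4, 'n': 3, 'q': 0, 'm': 3, 'k': 5}
env['q'] = 0+1 = 1 → {'p': 4, 'n': 3, 'q': 1, 'm': 3, 'k': 5}
del 'm' → {'p': 4, 'n': 3, 'q': 1, 'k': 5}
env['c'] = env['n']+3 = 6 → {'p': 4, 'n': 3, 'q': 1, 'k': 5, 'c': 6}
env['m'] = 3 → {'p': 4, 'n': 3, 'q': 1, 'k': 5, 'c': 6, 'm': 3}
env['q']*env['p'] = 1*4 = 4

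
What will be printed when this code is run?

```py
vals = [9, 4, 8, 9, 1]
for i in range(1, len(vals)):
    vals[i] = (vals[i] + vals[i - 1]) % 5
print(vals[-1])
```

i=1: vals[1] = (4+9)%5 = 3 → [9, 3, 8, 9, 1]
i=2: vals[2] = (8+3)%5 = 1 → [9, 3, 1, 9, 1]
i=3: vals[3] = (9+1)%5 = 0 → [9, 3, 1, 0, 1]
i=4: vals[4] = (1+0)%5 = 1 → [9, 3, 1, 0, 1]

1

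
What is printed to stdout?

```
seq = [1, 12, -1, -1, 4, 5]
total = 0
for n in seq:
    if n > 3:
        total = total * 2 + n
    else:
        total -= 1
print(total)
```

n=1: not >3, total = 0-1 = -1
n=12: >3, total = (-1)*2+12 = 10
n=-1: not >3, total = 10-1 = 9
n=-1: not >3, total = 9-1 = 8
n=4: >3, total = 8*2+4 = 20
n=5: >3, total = 20*2+5 = 45

45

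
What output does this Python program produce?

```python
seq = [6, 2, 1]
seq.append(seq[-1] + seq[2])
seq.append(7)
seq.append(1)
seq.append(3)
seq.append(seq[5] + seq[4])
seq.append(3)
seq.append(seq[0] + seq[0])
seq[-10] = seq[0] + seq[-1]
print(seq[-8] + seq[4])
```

append seq[-1]+seq[2] = 1+1 = 2 → [6, 2, 1, 2]
append 7 → [6, 2, 1, 2, 7]
append 1 → [6, 2, 1, 2, 7, 1]
append 3 → [6, 2, 1, 2, 7, 1, 3]
append seq[5]+seq[4] = 1+7 = 8 → [6, 2, 1, 2, 7, 1, 3, 8]
append 3 → [6, 2, 1, 2, 7, 1, 3, 8, 3]
append seq[0]+seq[0] = 6+6 = 12 → [6, 2, 1, 2, 7, 1, 3, 8, 3, 12]
seq[-10] = seq[0]+seq[-1] = 6+12 = 18 → [18, 2, 1, 2, 7, 1, 3, 8, 3, 12]
seq[-8]+seq[4] = 1+7 = 8

8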